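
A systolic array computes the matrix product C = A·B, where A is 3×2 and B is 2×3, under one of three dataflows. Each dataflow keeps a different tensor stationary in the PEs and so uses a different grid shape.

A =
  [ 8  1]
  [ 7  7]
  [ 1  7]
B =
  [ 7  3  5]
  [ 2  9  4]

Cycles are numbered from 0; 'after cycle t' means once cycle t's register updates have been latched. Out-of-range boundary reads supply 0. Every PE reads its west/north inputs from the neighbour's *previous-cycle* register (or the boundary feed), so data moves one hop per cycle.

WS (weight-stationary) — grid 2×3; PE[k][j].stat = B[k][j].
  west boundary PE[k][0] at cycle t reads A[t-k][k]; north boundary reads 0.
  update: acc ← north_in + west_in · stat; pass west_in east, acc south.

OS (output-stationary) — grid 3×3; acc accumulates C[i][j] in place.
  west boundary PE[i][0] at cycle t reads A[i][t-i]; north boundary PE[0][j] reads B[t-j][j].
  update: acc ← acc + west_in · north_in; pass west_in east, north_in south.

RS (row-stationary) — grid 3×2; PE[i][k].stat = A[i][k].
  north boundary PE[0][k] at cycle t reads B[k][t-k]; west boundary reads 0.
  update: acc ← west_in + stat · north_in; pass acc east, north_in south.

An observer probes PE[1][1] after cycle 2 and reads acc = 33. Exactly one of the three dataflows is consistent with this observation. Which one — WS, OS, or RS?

WS (2×3 grid), PE[1][1]:
  [0] (1,1) acc=0 (h:0 v:0)
  [1] (1,1) acc=0 (h:0 v:0)
  [2] (1,1) acc=33 (h:1 v:33)
OS (3×3 grid), PE[1][1]:
  [0] (1,1) acc=0 (h:0 v:0)
  [1] (1,1) acc=0 (h:0 v:0)
  [2] (1,1) acc=21 (h:7 v:3)
RS (3×2 grid), PE[1][1]:
  [0] (1,1) acc=0 (h:0 v:0)
  [1] (1,1) acc=0 (h:0 v:0)
  [2] (1,1) acc=63 (h:63 v:2)

dataflow = WS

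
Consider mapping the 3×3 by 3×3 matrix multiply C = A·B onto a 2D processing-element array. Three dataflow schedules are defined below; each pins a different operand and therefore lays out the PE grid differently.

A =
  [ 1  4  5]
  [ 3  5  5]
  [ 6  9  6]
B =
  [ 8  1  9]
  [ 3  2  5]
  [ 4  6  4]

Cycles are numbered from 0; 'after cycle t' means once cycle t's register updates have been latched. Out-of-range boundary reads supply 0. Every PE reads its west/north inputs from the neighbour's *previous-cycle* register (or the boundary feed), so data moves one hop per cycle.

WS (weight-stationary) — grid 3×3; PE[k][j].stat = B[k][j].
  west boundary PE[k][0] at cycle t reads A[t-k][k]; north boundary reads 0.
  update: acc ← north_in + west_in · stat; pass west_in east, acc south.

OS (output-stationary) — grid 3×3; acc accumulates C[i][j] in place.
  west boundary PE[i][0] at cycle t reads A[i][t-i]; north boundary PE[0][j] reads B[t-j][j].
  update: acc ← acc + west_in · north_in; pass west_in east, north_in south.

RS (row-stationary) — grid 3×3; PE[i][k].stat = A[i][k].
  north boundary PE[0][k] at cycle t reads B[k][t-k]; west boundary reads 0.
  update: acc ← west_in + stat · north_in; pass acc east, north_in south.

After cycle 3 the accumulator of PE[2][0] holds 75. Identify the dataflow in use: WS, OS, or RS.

WS [3×3] PE[2][0] across cycles:
  c0 r2c0: 0 / 0 / 0
  c1 r2c0: 0 / 0 / 0
  c2 r2c0: 40 / 5 / 40
  c3 r2c0: 59 / 5 / 59
OS [3×3] PE[2][0] across cycles:
  c0 r2c0: 0 / 0 / 0
  c1 r2c0: 0 / 0 / 0
  c2 r2c0: 48 / 6 / 8
  c3 r2c0: 75 / 9 / 3
RS [3×3] PE[2][0] across cycles:
  c0 r2c0: 0 / 0 / 0
  c1 r2c0: 0 / 0 / 0
  c2 r2c0: 48 / 48 / 8
  c3 r2c0: 6 / 6 / 1

dataflow = OS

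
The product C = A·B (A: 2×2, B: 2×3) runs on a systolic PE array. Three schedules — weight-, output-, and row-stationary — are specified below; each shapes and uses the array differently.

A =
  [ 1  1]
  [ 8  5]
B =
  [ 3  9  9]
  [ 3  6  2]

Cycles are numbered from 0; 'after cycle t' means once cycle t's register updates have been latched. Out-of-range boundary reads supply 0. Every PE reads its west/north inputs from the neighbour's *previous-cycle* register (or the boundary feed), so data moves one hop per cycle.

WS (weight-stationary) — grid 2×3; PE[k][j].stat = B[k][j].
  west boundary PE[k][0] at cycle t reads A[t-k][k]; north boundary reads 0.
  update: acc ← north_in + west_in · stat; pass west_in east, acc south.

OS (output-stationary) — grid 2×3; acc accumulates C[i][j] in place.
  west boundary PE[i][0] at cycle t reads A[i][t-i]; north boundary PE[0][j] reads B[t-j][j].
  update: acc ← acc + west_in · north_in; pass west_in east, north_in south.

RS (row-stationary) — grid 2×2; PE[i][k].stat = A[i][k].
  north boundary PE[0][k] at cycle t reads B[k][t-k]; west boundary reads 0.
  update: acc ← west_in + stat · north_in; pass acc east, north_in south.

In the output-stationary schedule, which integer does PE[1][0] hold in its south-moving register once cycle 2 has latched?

OS (2×3). Following PE[1][0] plus its west/north inputs:
  c0 r0c0: 3 / 1 / 3
  c0 r1c0: 0 / 0 / 0
  c1 r0c0: 6 / 1 / 3
  c1 r1c0: 24 / 8 / 3
  c2 r0c0: 6 / 0 / 0
  c2 r1c0: 39 / 5 / 3

register = 3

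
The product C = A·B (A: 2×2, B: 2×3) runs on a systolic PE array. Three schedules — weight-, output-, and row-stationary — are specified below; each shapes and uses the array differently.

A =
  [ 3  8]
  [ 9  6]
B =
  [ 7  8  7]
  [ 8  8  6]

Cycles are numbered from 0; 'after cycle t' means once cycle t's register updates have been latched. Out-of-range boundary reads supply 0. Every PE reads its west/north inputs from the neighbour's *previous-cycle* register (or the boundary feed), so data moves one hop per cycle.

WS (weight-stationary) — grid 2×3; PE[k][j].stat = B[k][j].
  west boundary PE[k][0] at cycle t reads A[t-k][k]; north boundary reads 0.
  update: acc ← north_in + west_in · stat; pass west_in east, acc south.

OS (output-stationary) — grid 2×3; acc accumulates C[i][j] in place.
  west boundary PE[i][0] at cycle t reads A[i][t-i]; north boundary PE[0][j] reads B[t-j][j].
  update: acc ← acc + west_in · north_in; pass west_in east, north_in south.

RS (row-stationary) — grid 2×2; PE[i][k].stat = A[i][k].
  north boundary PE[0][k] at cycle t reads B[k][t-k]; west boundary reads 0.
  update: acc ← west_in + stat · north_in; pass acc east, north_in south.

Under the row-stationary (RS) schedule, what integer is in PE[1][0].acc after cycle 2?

PE[1][0].acc = 72

RS on a 2×2 grid — tracing PE[1][0] and its feeders:
  [0] (0,0) acc=21 (h:21 v:7)
  [0] (1,0) acc=0 (h:0 v:0)
  [1] (0,0) acc=24 (h:24 v:8)
  [1] (1,0) acc=63 (h:63 v:7)
  [2] (0,0) acc=21 (h:21 v:7)
  [2] (1,0) acc=72 (h:72 v:8)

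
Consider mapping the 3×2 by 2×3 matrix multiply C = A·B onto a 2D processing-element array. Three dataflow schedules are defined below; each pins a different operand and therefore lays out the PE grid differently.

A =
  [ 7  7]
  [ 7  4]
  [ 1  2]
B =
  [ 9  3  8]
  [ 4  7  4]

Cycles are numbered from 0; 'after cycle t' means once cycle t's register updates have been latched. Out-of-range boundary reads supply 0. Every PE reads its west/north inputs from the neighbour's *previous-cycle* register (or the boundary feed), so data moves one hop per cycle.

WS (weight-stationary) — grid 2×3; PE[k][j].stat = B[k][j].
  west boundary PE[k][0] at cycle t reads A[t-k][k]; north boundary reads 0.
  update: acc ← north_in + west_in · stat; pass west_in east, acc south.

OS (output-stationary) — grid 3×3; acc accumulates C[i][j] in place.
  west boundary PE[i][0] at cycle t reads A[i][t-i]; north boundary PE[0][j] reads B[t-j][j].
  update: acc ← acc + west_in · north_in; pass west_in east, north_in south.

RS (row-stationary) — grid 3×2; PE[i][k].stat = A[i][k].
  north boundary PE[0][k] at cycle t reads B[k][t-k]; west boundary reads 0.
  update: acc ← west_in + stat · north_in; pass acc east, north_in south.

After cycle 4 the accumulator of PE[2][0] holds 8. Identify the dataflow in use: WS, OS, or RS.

dataflow = RS

— WS: 2×3 array has no PE[2][0].
OS [3×3] PE[2][0] across cycles:
  step 0 · PE2,0: acc=0; fwd→0 fwd↓0
  step 1 · PE2,0: acc=0; fwd→0 fwd↓0
  step 2 · PE2,0: acc=9; fwd→1 fwd↓9
  step 3 · PE2,0: acc=17; fwd→2 fwd↓4
  step 4 · PE2,0: acc=17; fwd→0 fwd↓0
RS [3×2] PE[2][0] across cycles:
  step 0 · PE2,0: acc=0; fwd→0 fwd↓0
  step 1 · PE2,0: acc=0; fwd→0 fwd↓0
  step 2 · PE2,0: acc=9; fwd→9 fwd↓9
  step 3 · PE2,0: acc=3; fwd→3 fwd↓3
  step 4 · PE2,0: acc=8; fwd→8 fwd↓8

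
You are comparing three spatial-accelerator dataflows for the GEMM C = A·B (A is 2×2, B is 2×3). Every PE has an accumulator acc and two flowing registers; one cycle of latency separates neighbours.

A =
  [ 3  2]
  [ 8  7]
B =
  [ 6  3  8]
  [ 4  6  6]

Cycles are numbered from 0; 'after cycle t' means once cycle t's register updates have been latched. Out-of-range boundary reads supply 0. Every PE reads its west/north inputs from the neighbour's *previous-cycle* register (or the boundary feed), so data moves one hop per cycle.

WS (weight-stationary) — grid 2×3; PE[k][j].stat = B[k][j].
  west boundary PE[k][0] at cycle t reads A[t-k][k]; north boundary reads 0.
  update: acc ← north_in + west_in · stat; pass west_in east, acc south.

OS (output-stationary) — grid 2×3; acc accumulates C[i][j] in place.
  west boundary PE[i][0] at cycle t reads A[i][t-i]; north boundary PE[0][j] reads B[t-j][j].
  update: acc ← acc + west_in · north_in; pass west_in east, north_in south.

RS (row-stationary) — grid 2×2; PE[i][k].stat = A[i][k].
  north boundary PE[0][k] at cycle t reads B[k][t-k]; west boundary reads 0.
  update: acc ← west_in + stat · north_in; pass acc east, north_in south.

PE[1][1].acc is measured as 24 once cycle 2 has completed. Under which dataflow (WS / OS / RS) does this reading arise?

dataflow = OS

WS (2×3 grid), PE[1][1]:
  0: (1,1).acc=0  regs=<0,0>
  1: (1,1).acc=0  regs=<0,0>
  2: (1,1).acc=21  regs=<2,21>
OS (2×3 grid), PE[1][1]:
  0: (1,1).acc=0  regs=<0,0>
  1: (1,1).acc=0  regs=<0,0>
  2: (1,1).acc=24  regs=<8,3>
RS (2×2 grid), PE[1][1]:
  0: (1,1).acc=0  regs=<0,0>
  1: (1,1).acc=0  regs=<0,0>
  2: (1,1).acc=76  regs=<76,4>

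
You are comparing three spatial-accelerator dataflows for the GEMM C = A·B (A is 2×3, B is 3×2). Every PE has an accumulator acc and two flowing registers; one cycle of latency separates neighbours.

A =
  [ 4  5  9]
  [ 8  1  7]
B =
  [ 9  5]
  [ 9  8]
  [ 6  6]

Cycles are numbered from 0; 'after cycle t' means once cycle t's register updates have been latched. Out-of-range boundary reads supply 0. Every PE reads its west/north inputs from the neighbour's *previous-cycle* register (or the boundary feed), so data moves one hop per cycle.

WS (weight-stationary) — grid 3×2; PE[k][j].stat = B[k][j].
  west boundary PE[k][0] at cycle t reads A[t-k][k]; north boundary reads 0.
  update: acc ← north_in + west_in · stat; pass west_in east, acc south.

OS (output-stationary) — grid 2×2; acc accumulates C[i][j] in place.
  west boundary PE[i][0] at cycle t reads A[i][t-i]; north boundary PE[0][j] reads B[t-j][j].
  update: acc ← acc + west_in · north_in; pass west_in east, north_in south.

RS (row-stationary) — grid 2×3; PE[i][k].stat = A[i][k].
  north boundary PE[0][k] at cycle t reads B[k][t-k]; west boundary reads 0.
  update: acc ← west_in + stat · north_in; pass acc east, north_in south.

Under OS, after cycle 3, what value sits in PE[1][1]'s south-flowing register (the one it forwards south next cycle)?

register = 8

Tracing OS — 2×2 array, target PE[1][1]:
  cycle 0: PE[0][1] → acc 0, east 0, south 0
  cycle 0: PE[1][0] → acc 0, east 0, south 0
  cycle 0: PE[1][1] → acc 0, east 0, south 0
  cycle 1: PE[0][1] → acc 20, east 4, south 5
  cycle 1: PE[1][0] → acc 72, east 8, south 9
  cycle 1: PE[1][1] → acc 0, east 0, south 0
  cycle 2: PE[0][1] → acc 60, east 5, south 8
  cycle 2: PE[1][0] → acc 81, east 1, south 9
  cycle 2: PE[1][1] → acc 40, east 8, south 5
  cycle 3: PE[0][1] → acc 114, east 9, south 6
  cycle 3: PE[1][0] → acc 123, east 7, south 6
  cycle 3: PE[1][1] → acc 48, east 1, south 8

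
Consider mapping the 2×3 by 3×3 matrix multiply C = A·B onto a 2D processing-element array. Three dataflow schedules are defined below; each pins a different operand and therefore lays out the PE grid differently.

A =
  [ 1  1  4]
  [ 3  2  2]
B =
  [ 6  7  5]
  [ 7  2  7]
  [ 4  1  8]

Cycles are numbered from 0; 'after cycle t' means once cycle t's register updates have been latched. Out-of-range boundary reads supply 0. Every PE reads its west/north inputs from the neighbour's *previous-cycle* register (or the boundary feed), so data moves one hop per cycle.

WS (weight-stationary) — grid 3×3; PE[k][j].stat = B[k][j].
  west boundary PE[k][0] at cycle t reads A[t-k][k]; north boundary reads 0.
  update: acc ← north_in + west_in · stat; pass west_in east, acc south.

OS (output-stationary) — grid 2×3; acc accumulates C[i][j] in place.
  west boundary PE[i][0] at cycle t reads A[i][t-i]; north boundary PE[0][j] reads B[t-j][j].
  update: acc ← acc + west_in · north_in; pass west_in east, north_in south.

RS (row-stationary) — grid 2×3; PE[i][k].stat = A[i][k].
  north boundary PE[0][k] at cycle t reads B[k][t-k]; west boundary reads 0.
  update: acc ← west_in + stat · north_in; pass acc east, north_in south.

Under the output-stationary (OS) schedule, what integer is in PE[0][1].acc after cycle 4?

PE[0][1].acc = 13

OS on a 2×3 grid — tracing PE[0][1] and its feeders:
  step 0 · PE0,0: acc=6; fwd→1 fwd↓6
  step 0 · PE0,1: acc=0; fwd→0 fwd↓0
  step 1 · PE0,0: acc=13; fwd→1 fwd↓7
  step 1 · PE0,1: acc=7; fwd→1 fwd↓7
  step 2 · PE0,0: acc=29; fwd→4 fwd↓4
  step 2 · PE0,1: acc=9; fwd→1 fwd↓2
  step 3 · PE0,0: acc=29; fwd→0 fwd↓0
  step 3 · PE0,1: acc=13; fwd→4 fwd↓1
  step 4 · PE0,0: acc=29; fwd→0 fwd↓0
  step 4 · PE0,1: acc=13; fwd→0 fwd↓0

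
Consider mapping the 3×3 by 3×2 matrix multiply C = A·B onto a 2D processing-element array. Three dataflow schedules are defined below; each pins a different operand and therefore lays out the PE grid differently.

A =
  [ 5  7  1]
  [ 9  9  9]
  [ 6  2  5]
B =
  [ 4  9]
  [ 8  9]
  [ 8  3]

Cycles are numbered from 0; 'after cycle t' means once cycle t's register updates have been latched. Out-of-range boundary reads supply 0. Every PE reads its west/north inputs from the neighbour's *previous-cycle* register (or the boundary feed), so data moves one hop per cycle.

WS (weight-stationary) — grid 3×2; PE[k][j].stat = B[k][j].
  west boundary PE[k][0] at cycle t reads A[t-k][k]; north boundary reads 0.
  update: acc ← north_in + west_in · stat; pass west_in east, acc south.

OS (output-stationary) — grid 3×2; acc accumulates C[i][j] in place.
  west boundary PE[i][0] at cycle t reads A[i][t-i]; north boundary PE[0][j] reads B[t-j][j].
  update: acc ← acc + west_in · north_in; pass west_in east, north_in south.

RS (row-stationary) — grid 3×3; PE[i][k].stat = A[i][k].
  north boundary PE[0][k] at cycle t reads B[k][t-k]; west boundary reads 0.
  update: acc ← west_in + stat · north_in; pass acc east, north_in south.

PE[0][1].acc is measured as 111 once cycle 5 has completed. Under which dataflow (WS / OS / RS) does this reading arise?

dataflow = OS

WS [3×2] PE[0][1] across cycles:
  cycle 0: PE[0][1] → acc 0, east 0, south 0
  cycle 1: PE[0][1] → acc 45, east 5, south 45
  cycle 2: PE[0][1] → acc 81, east 9, south 81
  cycle 3: PE[0][1] → acc 54, east 6, south 54
  cycle 4: PE[0][1] → acc 0, east 0, south 0
  cycle 5: PE[0][1] → acc 0, east 0, south 0
OS [3×2] PE[0][1] across cycles:
  cycle 0: PE[0][1] → acc 0, east 0, south 0
  cycle 1: PE[0][1] → acc 45, east 5, south 9
  cycle 2: PE[0][1] → acc 108, east 7, south 9
  cycle 3: PE[0][1] → acc 111, east 1, south 3
  cycle 4: PE[0][1] → acc 111, east 0, south 0
  cycle 5: PE[0][1] → acc 111, east 0, south 0
RS [3×3] PE[0][1] across cycles:
  cycle 0: PE[0][1] → acc 0, east 0, south 0
  cycle 1: PE[0][1] → acc 76, east 76, south 8
  cycle 2: PE[0][1] → acc 108, east 108, south 9
  cycle 3: PE[0][1] → acc 0, east 0, south 0
  cycle 4: PE[0][1] → acc 0, east 0, south 0
  cycle 5: PE[0][1] → acc 0, east 0, south 0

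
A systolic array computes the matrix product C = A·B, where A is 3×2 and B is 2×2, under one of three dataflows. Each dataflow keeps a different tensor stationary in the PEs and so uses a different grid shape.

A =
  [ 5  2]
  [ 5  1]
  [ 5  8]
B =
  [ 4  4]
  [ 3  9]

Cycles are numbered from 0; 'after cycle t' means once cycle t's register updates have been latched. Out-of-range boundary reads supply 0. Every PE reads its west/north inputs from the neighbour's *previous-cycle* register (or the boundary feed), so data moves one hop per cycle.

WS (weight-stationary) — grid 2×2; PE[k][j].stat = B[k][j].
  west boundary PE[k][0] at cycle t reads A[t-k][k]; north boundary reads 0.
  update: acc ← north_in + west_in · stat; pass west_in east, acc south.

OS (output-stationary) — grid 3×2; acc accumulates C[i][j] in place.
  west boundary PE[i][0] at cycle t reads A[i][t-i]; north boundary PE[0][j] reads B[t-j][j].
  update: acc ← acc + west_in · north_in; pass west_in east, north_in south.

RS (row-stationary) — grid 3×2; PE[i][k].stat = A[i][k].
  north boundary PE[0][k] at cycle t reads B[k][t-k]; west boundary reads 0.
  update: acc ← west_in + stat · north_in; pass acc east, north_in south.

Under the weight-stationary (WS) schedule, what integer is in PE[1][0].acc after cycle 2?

PE[1][0].acc = 23

Tracing WS — 2×2 array, target PE[1][0]:
  c0 r0c0: 20 / 5 / 20
  c0 r1c0: 0 / 0 / 0
  c1 r0c0: 20 / 5 / 20
  c1 r1c0: 26 / 2 / 26
  c2 r0c0: 20 / 5 / 20
  c2 r1c0: 23 / 1 / 23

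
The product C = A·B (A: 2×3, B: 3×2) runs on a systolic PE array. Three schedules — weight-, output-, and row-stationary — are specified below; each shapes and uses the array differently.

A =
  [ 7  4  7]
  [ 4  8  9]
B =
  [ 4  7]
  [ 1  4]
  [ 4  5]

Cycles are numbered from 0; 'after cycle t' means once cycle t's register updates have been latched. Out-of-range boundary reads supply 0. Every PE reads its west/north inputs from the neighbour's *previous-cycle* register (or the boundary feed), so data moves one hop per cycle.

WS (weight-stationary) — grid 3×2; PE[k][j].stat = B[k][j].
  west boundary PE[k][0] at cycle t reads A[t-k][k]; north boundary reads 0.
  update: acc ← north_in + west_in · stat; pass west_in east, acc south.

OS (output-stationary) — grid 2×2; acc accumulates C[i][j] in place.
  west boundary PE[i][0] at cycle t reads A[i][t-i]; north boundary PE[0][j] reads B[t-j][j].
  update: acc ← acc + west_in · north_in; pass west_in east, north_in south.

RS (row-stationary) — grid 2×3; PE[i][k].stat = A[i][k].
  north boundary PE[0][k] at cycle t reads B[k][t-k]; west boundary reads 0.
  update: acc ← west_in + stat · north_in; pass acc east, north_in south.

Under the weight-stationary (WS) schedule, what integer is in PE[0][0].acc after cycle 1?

PE[0][0].acc = 16

WS (3×2). Following PE[0][0] plus its west/north inputs:
  0: (0,0).acc=28  regs=<7,28>
  1: (0,0).acc=16  regs=<4,16>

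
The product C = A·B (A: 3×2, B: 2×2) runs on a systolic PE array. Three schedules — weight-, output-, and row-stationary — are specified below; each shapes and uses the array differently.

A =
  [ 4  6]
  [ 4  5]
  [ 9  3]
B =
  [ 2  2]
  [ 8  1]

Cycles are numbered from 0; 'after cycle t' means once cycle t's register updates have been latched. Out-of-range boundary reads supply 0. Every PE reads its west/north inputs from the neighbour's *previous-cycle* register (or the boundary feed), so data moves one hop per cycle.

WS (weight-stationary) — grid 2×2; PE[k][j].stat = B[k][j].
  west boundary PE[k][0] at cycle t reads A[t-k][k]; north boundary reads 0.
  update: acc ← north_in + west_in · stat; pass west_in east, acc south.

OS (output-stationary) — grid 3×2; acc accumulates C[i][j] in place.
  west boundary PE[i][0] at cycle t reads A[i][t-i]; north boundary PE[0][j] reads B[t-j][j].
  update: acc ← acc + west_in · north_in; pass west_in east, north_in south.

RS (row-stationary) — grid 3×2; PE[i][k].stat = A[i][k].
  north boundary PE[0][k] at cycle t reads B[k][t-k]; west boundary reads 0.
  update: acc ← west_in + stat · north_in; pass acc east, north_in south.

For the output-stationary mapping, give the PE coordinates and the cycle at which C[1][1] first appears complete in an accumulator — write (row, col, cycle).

Under OS, C[1][1] lands at PE[1][1]:
  step 0 · PE1,1: acc=0; fwd→0 fwd↓0
  step 1 · PE1,1: acc=0; fwd→0 fwd↓0
  step 2 · PE1,1: acc=8; fwd→4 fwd↓2
  step 3 · PE1,1: acc=13; fwd→5 fwd↓1

(row, col, cycle) = (1, 1, 3)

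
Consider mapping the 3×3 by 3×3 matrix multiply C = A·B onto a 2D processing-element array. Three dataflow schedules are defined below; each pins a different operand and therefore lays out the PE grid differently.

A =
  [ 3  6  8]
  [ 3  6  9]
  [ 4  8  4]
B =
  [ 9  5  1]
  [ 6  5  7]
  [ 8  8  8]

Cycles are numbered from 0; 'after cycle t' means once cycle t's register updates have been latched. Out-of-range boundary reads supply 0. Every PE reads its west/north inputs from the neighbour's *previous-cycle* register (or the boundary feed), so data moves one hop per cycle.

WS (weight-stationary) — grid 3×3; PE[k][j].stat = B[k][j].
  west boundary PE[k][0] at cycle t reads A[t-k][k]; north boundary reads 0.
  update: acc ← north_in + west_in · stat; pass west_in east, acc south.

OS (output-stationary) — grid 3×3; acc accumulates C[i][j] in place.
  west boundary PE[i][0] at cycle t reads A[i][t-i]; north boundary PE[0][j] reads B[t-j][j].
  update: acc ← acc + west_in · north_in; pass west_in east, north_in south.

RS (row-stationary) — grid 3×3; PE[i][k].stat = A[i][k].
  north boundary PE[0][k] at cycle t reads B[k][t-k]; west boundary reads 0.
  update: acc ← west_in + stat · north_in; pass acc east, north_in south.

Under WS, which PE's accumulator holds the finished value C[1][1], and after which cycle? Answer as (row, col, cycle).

(row, col, cycle) = (2, 1, 4)

WS — PE[2][1] is where C[1][1] collects:
  after 0 — PE[2][1] acc=0, pass-E 0, pass-S 0
  after 1 — PE[2][1] acc=0, pass-E 0, pass-S 0
  after 2 — PE[2][1] acc=0, pass-E 0, pass-S 0
  after 3 — PE[2][1] acc=109, pass-E 8, pass-S 109
  after 4 — PE[2][1] acc=117, pass-E 9, pass-S 117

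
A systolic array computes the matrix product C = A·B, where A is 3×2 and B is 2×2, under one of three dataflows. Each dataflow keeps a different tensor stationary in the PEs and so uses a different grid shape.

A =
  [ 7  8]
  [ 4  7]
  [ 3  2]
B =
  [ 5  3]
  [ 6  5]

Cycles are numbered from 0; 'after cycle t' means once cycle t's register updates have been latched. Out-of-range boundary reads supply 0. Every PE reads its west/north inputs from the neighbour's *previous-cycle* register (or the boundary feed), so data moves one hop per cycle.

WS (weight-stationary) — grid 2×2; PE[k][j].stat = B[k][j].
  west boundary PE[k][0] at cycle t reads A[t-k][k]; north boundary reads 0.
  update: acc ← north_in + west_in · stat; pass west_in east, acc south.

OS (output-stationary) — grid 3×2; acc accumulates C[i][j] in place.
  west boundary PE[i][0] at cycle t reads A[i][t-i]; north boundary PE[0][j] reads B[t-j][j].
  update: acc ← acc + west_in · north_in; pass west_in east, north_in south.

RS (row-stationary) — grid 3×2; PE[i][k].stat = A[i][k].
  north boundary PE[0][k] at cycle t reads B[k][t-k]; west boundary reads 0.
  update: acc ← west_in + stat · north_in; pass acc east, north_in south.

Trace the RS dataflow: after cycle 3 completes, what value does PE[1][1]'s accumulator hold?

PE[1][1].acc = 47

RS 3×2: PE[1][1] cycle-by-cycle (with neighbour feeds):
  step 0 · PE0,1: acc=0; fwd→0 fwd↓0
  step 0 · PE1,0: acc=0; fwd→0 fwd↓0
  step 0 · PE1,1: acc=0; fwd→0 fwd↓0
  step 1 · PE0,1: acc=83; fwd→83 fwd↓6
  step 1 · PE1,0: acc=20; fwd→20 fwd↓5
  step 1 · PE1,1: acc=0; fwd→0 fwd↓0
  step 2 · PE0,1: acc=61; fwd→61 fwd↓5
  step 2 · PE1,0: acc=12; fwd→12 fwd↓3
  step 2 · PE1,1: acc=62; fwd→62 fwd↓6
  step 3 · PE0,1: acc=0; fwd→0 fwd↓0
  step 3 · PE1,0: acc=0; fwd→0 fwd↓0
  step 3 · PE1,1: acc=47; fwd→47 fwd↓5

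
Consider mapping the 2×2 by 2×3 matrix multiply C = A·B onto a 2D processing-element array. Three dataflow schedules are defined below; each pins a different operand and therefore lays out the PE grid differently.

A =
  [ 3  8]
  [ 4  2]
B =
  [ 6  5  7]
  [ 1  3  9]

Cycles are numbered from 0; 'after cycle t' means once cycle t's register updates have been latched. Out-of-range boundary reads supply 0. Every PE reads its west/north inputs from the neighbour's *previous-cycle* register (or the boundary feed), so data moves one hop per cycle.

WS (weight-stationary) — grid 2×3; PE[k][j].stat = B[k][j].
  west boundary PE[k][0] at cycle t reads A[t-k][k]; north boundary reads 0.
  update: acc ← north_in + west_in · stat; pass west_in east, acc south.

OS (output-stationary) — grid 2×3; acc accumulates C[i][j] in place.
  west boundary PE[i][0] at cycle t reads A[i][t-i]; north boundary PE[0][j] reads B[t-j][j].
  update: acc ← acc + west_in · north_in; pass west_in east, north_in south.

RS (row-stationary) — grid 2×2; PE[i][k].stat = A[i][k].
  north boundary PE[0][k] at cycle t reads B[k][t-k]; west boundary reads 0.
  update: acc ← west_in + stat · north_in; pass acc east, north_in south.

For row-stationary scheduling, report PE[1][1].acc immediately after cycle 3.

RS on a 2×2 grid — tracing PE[1][1] and its feeders:
  0: (0,1).acc=0  regs=<0,0>
  0: (1,0).acc=0  regs=<0,0>
  0: (1,1).acc=0  regs=<0,0>
  1: (0,1).acc=26  regs=<26,1>
  1: (1,0).acc=24  regs=<24,6>
  1: (1,1).acc=0  regs=<0,0>
  2: (0,1).acc=39  regs=<39,3>
  2: (1,0).acc=20  regs=<20,5>
  2: (1,1).acc=26  regs=<26,1>
  3: (0,1).acc=93  regs=<93,9>
  3: (1,0).acc=28  regs=<28,7>
  3: (1,1).acc=26  regs=<26,3>

PE[1][1].acc = 26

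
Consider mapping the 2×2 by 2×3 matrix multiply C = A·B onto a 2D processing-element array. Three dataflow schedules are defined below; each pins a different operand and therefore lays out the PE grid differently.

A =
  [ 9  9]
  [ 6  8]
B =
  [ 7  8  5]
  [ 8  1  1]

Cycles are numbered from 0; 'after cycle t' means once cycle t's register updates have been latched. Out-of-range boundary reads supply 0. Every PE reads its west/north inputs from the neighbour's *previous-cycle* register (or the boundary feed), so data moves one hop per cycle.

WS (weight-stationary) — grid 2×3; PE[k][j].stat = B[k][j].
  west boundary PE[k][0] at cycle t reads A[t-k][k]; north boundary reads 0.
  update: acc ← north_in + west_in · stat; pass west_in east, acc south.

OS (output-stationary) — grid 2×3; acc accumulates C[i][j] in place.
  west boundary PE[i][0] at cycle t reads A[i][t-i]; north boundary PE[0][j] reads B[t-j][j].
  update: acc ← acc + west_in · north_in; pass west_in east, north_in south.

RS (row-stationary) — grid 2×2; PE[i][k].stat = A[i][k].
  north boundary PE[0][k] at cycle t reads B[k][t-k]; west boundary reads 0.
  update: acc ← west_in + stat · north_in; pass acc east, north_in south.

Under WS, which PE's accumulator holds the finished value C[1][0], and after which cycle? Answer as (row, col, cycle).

WS: C[1][0] accumulates in PE[1][0]:
  [0] (1,0) acc=0 (h:0 v:0)
  [1] (1,0) acc=135 (h:9 v:135)
  [2] (1,0) acc=106 (h:8 v:106)

(row, col, cycle) = (1, 0, 2)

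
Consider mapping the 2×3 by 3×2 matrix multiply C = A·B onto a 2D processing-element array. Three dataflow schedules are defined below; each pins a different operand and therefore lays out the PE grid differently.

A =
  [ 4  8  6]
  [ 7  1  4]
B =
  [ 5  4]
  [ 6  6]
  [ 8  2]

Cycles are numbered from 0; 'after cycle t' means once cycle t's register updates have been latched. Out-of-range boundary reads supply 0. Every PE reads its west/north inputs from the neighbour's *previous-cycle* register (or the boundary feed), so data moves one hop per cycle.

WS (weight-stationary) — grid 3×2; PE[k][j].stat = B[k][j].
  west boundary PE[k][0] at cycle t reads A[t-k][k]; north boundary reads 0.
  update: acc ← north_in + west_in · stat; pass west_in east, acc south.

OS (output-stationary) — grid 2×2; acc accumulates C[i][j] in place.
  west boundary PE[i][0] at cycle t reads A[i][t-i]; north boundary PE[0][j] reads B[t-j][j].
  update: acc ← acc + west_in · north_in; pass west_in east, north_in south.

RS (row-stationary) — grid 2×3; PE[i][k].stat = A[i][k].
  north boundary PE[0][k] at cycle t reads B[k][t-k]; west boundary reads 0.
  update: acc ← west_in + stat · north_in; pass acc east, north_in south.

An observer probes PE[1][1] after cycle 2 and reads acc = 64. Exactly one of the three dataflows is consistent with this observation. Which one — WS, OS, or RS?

dataflow = WS

— WS: 3×2; PE[1][1] trace:
  after 0 — PE[1][1] acc=0, pass-E 0, pass-S 0
  after 1 — PE[1][1] acc=0, pass-E 0, pass-S 0
  after 2 — PE[1][1] acc=64, pass-E 8, pass-S 64
— OS: 2×2; PE[1][1] trace:
  after 0 — PE[1][1] acc=0, pass-E 0, pass-S 0
  after 1 — PE[1][1] acc=0, pass-E 0, pass-S 0
  after 2 — PE[1][1] acc=28, pass-E 7, pass-S 4
— RS: 2×3; PE[1][1] trace:
  after 0 — PE[1][1] acc=0, pass-E 0, pass-S 0
  after 1 — PE[1][1] acc=0, pass-E 0, pass-S 0
  after 2 — PE[1][1] acc=41, pass-E 41, pass-S 6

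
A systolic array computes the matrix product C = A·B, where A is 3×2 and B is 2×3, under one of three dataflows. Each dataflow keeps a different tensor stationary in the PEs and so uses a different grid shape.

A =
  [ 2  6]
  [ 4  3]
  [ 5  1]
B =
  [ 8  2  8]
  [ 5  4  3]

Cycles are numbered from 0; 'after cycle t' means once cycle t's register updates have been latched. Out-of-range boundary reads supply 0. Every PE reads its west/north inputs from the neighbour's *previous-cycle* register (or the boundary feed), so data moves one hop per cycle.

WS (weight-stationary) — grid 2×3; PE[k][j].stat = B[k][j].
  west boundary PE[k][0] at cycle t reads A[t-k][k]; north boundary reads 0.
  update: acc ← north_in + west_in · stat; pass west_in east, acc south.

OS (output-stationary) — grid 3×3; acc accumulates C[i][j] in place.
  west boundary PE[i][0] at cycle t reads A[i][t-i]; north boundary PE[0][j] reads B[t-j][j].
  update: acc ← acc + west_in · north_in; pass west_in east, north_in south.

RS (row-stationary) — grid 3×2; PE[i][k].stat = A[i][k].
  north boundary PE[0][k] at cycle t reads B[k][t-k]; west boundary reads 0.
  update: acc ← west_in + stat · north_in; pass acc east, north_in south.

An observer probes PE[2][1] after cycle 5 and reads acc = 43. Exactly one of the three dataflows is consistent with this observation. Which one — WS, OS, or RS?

— WS: 2×3 array has no PE[2][1].
OS [3×3] PE[2][1] across cycles:
  cycle 0: PE[2][1] → acc 0, east 0, south 0
  cycle 1: PE[2][1] → acc 0, east 0, south 0
  cycle 2: PE[2][1] → acc 0, east 0, south 0
  cycle 3: PE[2][1] → acc 10, east 5, south 2
  cycle 4: PE[2][1] → acc 14, east 1, south 4
  cycle 5: PE[2][1] → acc 14, east 0, south 0
RS [3×2] PE[2][1] across cycles:
  cycle 0: PE[2][1] → acc 0, east 0, south 0
  cycle 1: PE[2][1] → acc 0, east 0, south 0
  cycle 2: PE[2][1] → acc 0, east 0, south 0
  cycle 3: PE[2][1] → acc 45, east 45, south 5
  cycle 4: PE[2][1] → acc 14, east 14, south 4
  cycle 5: PE[2][1] → acc 43, east 43, south 3

dataflow = RS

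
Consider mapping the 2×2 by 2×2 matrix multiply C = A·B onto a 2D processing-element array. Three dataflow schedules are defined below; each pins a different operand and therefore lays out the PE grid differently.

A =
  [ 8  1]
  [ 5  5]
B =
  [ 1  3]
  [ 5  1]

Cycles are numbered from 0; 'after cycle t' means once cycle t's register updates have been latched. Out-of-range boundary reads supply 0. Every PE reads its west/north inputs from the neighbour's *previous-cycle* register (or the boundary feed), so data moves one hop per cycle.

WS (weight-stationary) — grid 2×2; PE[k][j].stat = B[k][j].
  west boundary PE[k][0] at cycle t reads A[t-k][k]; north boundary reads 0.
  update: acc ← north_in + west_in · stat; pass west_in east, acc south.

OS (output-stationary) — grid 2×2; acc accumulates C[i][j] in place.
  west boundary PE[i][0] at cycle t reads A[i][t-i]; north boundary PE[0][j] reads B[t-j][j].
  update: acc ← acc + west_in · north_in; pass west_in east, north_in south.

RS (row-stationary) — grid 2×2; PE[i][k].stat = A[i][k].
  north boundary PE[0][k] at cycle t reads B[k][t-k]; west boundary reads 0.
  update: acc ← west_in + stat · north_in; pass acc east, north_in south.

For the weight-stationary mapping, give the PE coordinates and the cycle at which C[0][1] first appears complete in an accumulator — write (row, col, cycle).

Under WS, C[0][1] lands at PE[1][1]:
  t=0 PE[1][1]: acc=0 h=0 v=0
  t=1 PE[1][1]: acc=0 h=0 v=0
  t=2 PE[1][1]: acc=25 h=1 v=25

(row, col, cycle) = (1, 1, 2)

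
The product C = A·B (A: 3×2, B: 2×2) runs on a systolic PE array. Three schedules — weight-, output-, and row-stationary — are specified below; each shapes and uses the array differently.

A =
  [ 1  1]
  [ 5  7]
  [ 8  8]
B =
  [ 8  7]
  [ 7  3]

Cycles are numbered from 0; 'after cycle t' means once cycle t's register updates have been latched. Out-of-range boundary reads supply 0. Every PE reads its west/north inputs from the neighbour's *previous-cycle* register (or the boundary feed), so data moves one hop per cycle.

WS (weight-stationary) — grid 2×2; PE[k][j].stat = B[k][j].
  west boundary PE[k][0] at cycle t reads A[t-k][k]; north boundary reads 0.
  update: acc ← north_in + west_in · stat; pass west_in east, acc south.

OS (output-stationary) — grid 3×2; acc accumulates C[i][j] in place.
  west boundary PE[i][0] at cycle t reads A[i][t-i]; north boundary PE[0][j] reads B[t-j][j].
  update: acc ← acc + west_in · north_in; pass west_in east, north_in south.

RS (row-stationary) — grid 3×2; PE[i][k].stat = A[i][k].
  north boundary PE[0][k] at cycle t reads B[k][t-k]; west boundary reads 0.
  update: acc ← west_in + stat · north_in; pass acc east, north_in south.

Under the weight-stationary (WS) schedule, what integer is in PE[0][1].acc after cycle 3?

WS 2×2: PE[0][1] cycle-by-cycle (with neighbour feeds):
  c0 r0c0: 8 / 1 / 8
  c0 r0c1: 0 / 0 / 0
  c1 r0c0: 40 / 5 / 40
  c1 r0c1: 7 / 1 / 7
  c2 r0c0: 64 / 8 / 64
  c2 r0c1: 35 / 5 / 35
  c3 r0c0: 0 / 0 / 0
  c3 r0c1: 56 / 8 / 56

PE[0][1].acc = 56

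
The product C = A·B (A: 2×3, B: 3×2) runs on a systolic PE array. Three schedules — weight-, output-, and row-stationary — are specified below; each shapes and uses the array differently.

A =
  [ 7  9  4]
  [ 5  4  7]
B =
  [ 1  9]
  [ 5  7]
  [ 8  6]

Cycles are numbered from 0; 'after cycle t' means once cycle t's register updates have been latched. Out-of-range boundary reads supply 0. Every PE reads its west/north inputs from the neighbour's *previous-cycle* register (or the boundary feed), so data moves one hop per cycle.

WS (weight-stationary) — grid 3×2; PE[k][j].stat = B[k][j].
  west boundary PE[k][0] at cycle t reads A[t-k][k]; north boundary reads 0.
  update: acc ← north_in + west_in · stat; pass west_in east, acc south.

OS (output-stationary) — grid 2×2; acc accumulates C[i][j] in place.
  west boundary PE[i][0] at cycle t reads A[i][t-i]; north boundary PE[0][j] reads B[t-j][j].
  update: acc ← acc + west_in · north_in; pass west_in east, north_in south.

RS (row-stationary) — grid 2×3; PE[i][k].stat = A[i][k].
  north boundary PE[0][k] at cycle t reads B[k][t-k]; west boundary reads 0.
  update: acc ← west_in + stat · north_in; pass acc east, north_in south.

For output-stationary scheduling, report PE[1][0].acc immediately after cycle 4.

OS 2×2: PE[1][0] cycle-by-cycle (with neighbour feeds):
  c0 r0c0: 7 / 7 / 1
  c0 r1c0: 0 / 0 / 0
  c1 r0c0: 52 / 9 / 5
  c1 r1c0: 5 / 5 / 1
  c2 r0c0: 84 / 4 / 8
  c2 r1c0: 25 / 4 / 5
  c3 r0c0: 84 / 0 / 0
  c3 r1c0: 81 / 7 / 8
  c4 r0c0: 84 / 0 / 0
  c4 r1c0: 81 / 0 / 0

PE[1][0].acc = 81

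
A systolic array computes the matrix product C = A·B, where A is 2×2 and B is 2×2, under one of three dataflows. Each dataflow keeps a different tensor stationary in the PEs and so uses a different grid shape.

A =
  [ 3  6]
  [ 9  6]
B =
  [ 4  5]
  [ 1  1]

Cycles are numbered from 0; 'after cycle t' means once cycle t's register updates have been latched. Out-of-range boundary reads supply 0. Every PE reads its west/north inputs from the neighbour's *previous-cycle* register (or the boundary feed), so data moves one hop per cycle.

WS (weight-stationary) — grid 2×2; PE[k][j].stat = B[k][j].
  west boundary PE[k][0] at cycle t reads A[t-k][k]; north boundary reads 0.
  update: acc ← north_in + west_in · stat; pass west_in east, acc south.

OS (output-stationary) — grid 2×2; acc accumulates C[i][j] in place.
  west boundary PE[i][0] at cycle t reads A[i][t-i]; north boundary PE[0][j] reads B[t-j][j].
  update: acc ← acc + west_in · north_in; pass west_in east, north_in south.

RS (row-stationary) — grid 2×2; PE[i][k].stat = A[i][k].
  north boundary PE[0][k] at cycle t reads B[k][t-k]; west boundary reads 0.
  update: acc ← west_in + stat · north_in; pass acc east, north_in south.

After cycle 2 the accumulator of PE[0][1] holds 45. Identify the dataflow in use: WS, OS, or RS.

WS (2×2 grid), PE[0][1]:
  t=0 PE[0][1]: acc=0 h=0 v=0
  t=1 PE[0][1]: acc=15 h=3 v=15
  t=2 PE[0][1]: acc=45 h=9 v=45
OS (2×2 grid), PE[0][1]:
  t=0 PE[0][1]: acc=0 h=0 v=0
  t=1 PE[0][1]: acc=15 h=3 v=5
  t=2 PE[0][1]: acc=21 h=6 v=1
RS (2×2 grid), PE[0][1]:
  t=0 PE[0][1]: acc=0 h=0 v=0
  t=1 PE[0][1]: acc=18 h=18 v=1
  t=2 PE[0][1]: acc=21 h=21 v=1

dataflow = WS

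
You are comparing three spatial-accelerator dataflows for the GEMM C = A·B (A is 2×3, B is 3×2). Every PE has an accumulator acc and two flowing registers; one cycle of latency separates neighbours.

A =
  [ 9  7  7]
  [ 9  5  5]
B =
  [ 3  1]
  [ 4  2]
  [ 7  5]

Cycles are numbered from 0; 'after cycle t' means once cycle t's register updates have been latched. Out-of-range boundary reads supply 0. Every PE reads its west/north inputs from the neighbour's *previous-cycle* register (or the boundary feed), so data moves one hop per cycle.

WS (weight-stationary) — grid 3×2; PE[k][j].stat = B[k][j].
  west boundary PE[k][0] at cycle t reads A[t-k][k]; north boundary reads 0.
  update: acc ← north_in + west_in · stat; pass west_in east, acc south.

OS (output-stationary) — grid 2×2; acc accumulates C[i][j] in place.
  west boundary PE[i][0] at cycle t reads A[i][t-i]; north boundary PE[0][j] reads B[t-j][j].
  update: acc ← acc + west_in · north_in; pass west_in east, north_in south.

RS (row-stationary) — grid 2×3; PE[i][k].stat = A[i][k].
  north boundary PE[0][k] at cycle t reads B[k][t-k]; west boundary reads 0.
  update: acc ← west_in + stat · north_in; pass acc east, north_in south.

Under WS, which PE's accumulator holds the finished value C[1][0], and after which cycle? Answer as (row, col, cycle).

(row, col, cycle) = (2, 0, 3)

Under WS, C[1][0] lands at PE[2][0]:
  t=0 PE[2][0]: acc=0 h=0 v=0
  t=1 PE[2][0]: acc=0 h=0 v=0
  t=2 PE[2][0]: acc=104 h=7 v=104
  t=3 PE[2][0]: acc=82 h=5 v=82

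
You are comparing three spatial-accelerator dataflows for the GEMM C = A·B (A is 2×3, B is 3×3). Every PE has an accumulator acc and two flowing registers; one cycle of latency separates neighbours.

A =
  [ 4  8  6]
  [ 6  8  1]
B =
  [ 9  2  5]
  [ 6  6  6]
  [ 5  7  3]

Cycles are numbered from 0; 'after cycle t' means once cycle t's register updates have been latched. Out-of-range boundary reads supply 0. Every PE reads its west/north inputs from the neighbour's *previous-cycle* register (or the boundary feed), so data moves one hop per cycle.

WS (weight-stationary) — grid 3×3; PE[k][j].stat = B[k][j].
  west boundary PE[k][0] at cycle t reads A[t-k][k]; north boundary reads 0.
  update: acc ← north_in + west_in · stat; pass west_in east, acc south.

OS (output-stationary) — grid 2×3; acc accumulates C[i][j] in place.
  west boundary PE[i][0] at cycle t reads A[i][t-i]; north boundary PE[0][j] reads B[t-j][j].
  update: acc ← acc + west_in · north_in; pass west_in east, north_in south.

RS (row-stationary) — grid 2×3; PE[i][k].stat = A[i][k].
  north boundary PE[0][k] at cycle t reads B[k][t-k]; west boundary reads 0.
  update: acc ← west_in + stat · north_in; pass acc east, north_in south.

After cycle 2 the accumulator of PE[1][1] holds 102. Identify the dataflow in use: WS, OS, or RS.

dataflow = RS

WS [3×3] PE[1][1] across cycles:
  c0 r1c1: 0 / 0 / 0
  c1 r1c1: 0 / 0 / 0
  c2 r1c1: 56 / 8 / 56
OS [2×3] PE[1][1] across cycles:
  c0 r1c1: 0 / 0 / 0
  c1 r1c1: 0 / 0 / 0
  c2 r1c1: 12 / 6 / 2
RS [2×3] PE[1][1] across cycles:
  c0 r1c1: 0 / 0 / 0
  c1 r1c1: 0 / 0 / 0
  c2 r1c1: 102 / 102 / 6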